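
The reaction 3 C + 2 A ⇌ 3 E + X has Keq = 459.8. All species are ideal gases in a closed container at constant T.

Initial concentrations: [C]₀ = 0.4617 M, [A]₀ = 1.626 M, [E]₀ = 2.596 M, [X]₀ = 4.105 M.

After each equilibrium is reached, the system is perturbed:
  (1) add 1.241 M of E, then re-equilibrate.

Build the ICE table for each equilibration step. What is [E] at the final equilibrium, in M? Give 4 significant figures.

Q₀ = 276 vs Keq = 459.8 ⇒ Q<K, forward
Step 1:
                   C          A          E          X
  init        0.4617      1.626      2.596      4.105
  Δ         -0.05679   -0.03786    0.05679    0.01893
  eq          0.4049      1.588      2.653      4.124
  solve Keq expr → x = 0.01893; check Q = 459.8
Then add 1.241 M of E.
Step 2:
                   C          A          E          X
  init        0.4049      1.588      3.894      4.124
  Δ           0.1435    0.09566    -0.1435   -0.04783
  eq          0.5484      1.684       3.75      4.076
  solve Keq expr → x = -0.04783; check Q = 459.8

[E]_eq = 3.75 M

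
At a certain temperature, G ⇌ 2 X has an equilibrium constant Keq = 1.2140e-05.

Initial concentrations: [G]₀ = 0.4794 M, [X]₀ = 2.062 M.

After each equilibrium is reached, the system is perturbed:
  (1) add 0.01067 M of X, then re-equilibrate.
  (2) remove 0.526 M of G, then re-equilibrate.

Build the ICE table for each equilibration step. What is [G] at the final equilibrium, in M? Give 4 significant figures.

Q₀ = 8.869 vs Keq = 1.2140e-05 ⇒ Q>K, reverse
Step 1:
                   G          X
  init        0.4794      2.062
  Δ            1.029     -2.058
  eq           1.508   0.004279
  solve Keq expr → x = -1.029; check Q = 1.2140e-05
Then add 0.01067 M of X.
Step 2:
                   G          X
  init         1.508    0.01495
  Δ         0.005331   -0.01066
  eq           1.514   0.004287
  solve Keq expr → x = -0.005331; check Q = 1.2140e-05
Then remove 0.526 M of G.
Step 3:
                   G          X
  init        0.9876   0.004287
  Δ       4.1166e-04 -8.2332e-04
  eq           0.988   0.003463
  solve Keq expr → x = -4.1166e-04; check Q = 1.2140e-05

[G]_eq = 0.988 M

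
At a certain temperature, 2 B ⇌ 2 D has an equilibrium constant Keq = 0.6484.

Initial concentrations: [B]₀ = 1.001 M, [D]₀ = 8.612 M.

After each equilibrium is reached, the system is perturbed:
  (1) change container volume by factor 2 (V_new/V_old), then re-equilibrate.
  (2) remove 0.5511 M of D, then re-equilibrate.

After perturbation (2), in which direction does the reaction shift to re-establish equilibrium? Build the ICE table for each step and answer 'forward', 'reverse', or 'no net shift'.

Direction: forward

Q₀ = 74.02 vs Keq = 0.6484 ⇒ Q>K, reverse
Step 1:
                  B         D
  I           1.001     8.612
  C           4.324    -4.324
  E           5.325     4.288
  solve Keq expr → x = -2.162; check Q = 0.6484
Then change container volume by factor 2 (V_new/V_old).
Step 2:
                  B         D
  I           2.663     2.144
  C               0         0
  E           2.663     2.144
  solve Keq expr → x = 0; check Q = 0.6484
Then remove 0.5511 M of D.
Step 3:
                  B         D
  I           2.663     1.593
  C         -0.3053    0.3053
  E           2.357     1.898
  solve Keq expr → x = 0.1526; check Q = 0.6484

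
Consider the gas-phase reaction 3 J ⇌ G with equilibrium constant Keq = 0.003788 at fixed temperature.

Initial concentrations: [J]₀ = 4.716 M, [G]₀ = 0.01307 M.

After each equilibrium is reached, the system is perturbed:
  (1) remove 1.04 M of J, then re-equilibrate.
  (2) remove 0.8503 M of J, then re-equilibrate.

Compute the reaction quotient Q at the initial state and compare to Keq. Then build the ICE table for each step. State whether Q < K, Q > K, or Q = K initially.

Q₀ = 1.2461e-04; Q < K (proceeds forward)

Q₀ = 1.2461e-04 vs Keq = 0.003788 ⇒ Q<K, forward
Step 1:
                    J           G
  init          4.716     0.01307
  Δ            -0.698      0.2327
  eq            4.018      0.2457
  solve Keq expr → x = 0.2327; check Q = 0.003788
Then remove 1.04 M of J.
Step 2:
                    J           G
  init          2.978      0.2457
  Δ            0.3269      -0.109
  eq            3.305      0.1367
  solve Keq expr → x = -0.109; check Q = 0.003788
Then remove 0.8503 M of J.
Step 3:
                    J           G
  init          2.455      0.1367
  Δ            0.1981    -0.06603
  eq            2.653     0.07071
  solve Keq expr → x = -0.06603; check Q = 0.003788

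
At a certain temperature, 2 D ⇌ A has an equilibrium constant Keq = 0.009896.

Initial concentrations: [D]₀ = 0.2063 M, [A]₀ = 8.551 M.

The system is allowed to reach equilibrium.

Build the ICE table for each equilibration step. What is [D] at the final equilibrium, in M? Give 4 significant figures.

[D]_eq = 13.63 M

Q₀ = 200.9 vs Keq = 0.009896 ⇒ Q>K, reverse
Step 1:
                    D           A
  I            0.2063       8.551
  C             13.42      -6.712
  E             13.63       1.839
  solve Keq expr → x = -6.712; check Q = 0.009896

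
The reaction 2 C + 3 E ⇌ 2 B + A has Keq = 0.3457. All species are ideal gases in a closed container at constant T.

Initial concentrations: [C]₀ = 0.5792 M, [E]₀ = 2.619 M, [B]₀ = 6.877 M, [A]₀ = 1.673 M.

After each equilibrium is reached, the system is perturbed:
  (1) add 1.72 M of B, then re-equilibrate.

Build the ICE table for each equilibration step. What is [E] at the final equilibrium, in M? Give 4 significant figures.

Q₀ = 13.13 vs Keq = 0.3457 ⇒ Q>K, reverse
Step 1:
                    C           E           B           A
  init         0.5792       2.619       6.877       1.673
  Δ            0.8756       1.313     -0.8756     -0.4378
  eq            1.455       3.932       6.001       1.235
  solve Keq expr → x = -0.4378; check Q = 0.3457
Then add 1.72 M of B.
Step 2:
                    C           E           B           A
  init          1.455       3.932       7.721       1.235
  Δ            0.1629      0.2444     -0.1629    -0.08145
  eq            1.618       4.177       7.559       1.154
  solve Keq expr → x = -0.08145; check Q = 0.3457

[E]_eq = 4.177 M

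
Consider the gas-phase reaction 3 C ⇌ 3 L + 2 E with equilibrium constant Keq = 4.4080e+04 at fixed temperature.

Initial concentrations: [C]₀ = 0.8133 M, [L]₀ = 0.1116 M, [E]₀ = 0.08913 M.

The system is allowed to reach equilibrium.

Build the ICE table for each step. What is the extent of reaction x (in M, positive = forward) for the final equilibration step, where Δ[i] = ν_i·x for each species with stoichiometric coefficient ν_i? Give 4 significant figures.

Q₀ = 2.0525e-05 vs Keq = 4.4080e+04 ⇒ Q<K, forward
Step 1:
                  C         L         E
  Initial    0.8133    0.1116   0.08913
  Change    -0.7947    0.7947    0.5298
  Equil     0.01863    0.9063    0.6189
  solve Keq expr → x = 0.2649; check Q = 4.4080e+04

x = 0.2649 M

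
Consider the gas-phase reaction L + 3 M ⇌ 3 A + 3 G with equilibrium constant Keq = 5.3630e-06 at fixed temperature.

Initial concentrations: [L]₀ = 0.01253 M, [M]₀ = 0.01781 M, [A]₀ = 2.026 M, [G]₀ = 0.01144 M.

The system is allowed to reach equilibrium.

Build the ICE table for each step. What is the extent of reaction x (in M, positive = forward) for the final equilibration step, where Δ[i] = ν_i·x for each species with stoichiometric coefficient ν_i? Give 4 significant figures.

x = -0.003792 M

Q₀ = 175.9 vs Keq = 5.3630e-06 ⇒ Q>K, reverse
Step 1:
                    L           M           A           G
  I           0.01253     0.01781       2.026     0.01144
  C          0.003792     0.01138    -0.01138    -0.01138
  E           0.01632     0.02919       2.015  6.4323e-05
  solve Keq expr → x = -0.003792; check Q = 5.3630e-06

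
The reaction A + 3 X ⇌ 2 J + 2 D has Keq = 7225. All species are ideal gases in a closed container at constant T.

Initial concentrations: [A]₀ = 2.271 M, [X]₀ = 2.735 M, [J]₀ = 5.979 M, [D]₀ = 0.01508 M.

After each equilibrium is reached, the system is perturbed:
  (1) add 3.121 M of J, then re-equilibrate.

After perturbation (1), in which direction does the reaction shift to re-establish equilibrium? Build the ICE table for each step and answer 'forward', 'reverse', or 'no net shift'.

Direction: reverse

Q₀ = 1.7497e-04 vs Keq = 7225 ⇒ Q<K, forward
Step 1:
                    A           X           J           D
  Initial       2.271       2.735       5.979     0.01508
  Change      -0.8283      -2.485       1.657       1.657
  Equil         1.443        0.25       7.636       1.672
  solve Keq expr → x = 0.8283; check Q = 7225
Then add 3.121 M of J.
Step 2:
                    A           X           J           D
  Initial       1.443        0.25       10.76       1.672
  Change       0.0191     0.05729    -0.03819    -0.03819
  Equil         1.462      0.3073       10.72       1.634
  solve Keq expr → x = -0.0191; check Q = 7225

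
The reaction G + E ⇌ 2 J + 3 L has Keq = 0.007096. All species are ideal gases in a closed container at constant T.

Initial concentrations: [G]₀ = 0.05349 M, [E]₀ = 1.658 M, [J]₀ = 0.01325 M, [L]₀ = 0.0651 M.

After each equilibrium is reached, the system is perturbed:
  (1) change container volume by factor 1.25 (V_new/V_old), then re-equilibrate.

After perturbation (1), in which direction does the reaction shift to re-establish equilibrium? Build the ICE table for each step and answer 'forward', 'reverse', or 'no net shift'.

Direction: forward

Q₀ = 5.4616e-07 vs Keq = 0.007096 ⇒ Q<K, forward
Step 1:
                    G           E           J           L
  I           0.05349       1.658     0.01325      0.0651
  C          -0.04563    -0.04563     0.09125      0.1369
  E          0.007864       1.612      0.1045       0.202
  solve Keq expr → x = 0.04563; check Q = 0.007096
Then change container volume by factor 1.25 (V_new/V_old).
Step 2:
                    G           E           J           L
  I          0.006292        1.29      0.0836      0.1616
  C         -0.002243   -0.002243    0.004485    0.006728
  E          0.004049       1.288     0.08809      0.1683
  solve Keq expr → x = 0.002243; check Q = 0.007096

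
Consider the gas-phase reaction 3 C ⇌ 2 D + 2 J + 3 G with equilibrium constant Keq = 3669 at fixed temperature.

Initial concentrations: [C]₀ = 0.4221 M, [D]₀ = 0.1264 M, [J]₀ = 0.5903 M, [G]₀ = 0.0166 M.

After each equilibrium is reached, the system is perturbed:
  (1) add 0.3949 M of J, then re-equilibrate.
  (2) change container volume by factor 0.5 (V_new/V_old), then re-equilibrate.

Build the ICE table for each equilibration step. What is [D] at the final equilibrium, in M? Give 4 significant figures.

Q₀ = 3.3862e-07 vs Keq = 3669 ⇒ Q<K, forward
Step 1:
                  C         D         J         G
  Initial    0.4221    0.1264    0.5903    0.0166
  Change    -0.4086    0.2724    0.2724    0.4086
  Equil     0.01353    0.3988    0.8627    0.4252
  solve Keq expr → x = 0.1362; check Q = 3669
Then add 0.3949 M of J.
Step 2:
                  C         D         J         G
  Initial   0.01353    0.3988     1.258    0.4252
  Change   0.003626 -0.002417 -0.002417 -0.003626
  Equil     0.01716    0.3964     1.255    0.4215
  solve Keq expr → x = -0.001209; check Q = 3669
Then change container volume by factor 0.5 (V_new/V_old).
Step 3:
                  C         D         J         G
  Initial   0.03432    0.7927      2.51    0.8431
  Change    0.04485   -0.0299   -0.0299  -0.04485
  Equil     0.07917    0.7628      2.48    0.7982
  solve Keq expr → x = -0.01495; check Q = 3669

[D]_eq = 0.7628 M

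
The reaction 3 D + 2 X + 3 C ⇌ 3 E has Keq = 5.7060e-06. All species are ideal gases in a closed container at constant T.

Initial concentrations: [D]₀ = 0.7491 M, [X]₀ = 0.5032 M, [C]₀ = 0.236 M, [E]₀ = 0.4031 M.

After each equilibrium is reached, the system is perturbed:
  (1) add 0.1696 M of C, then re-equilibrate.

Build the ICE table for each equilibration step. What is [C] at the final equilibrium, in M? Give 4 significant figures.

[C]_eq = 0.7952 M

Q₀ = 46.82 vs Keq = 5.7060e-06 ⇒ Q>K, reverse
Step 1:
                    D           X           C           E
  I            0.7491      0.5032       0.236      0.4031
  C            0.3924      0.2616      0.3924     -0.3924
  E             1.141      0.7648      0.6284     0.01072
  solve Keq expr → x = -0.1308; check Q = 5.7060e-06
Then add 0.1696 M of C.
Step 2:
                    D           X           C           E
  I             1.141      0.7648       0.798     0.01072
  C          -0.00279    -0.00186    -0.00279     0.00279
  E             1.139      0.7629      0.7952     0.01351
  solve Keq expr → x = 9.3013e-04; check Q = 5.7060e-06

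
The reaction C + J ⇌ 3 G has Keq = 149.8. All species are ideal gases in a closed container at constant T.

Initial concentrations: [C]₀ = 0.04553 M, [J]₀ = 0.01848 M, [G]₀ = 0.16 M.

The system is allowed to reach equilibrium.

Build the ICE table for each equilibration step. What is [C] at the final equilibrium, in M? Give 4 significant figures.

[C]_eq = 0.02915 M

Q₀ = 4.868 vs Keq = 149.8 ⇒ Q<K, forward
Step 1:
                    C           J           G
  I           0.04553     0.01848        0.16
  C          -0.01638    -0.01638     0.04915
  E           0.02915    0.002096      0.2092
  solve Keq expr → x = 0.01638; check Q = 149.8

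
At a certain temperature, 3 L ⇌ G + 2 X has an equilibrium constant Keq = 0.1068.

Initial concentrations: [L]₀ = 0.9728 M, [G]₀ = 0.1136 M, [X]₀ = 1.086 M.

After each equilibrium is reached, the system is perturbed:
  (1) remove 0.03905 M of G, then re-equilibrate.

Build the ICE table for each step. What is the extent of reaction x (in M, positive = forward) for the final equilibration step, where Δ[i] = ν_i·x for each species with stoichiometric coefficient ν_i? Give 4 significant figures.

Q₀ = 0.1455 vs Keq = 0.1068 ⇒ Q>K, reverse
Step 1:
                  L         G         X
  Initial    0.9728    0.1136     1.086
  Change    0.04185  -0.01395   -0.0279
  Equil       1.015   0.09965     1.058
  solve Keq expr → x = -0.01395; check Q = 0.1068
Then remove 0.03905 M of G.
Step 2:
                  L         G         X
  Initial     1.015    0.0606     1.058
  Change   -0.05474   0.01825   0.03649
  Equil      0.9599   0.07884     1.095
  solve Keq expr → x = 0.01825; check Q = 0.1068

x = 0.01825 M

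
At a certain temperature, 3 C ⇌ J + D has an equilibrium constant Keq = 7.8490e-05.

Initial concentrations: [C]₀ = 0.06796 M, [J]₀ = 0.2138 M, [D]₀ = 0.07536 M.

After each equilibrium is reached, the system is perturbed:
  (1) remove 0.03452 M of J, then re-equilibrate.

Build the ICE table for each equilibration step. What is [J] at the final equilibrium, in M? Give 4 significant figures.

Q₀ = 51.33 vs Keq = 7.8490e-05 ⇒ Q>K, reverse
Step 1:
                    C           J           D
  I           0.06796      0.2138     0.07536
  C             0.226    -0.07535    -0.07535
  E             0.294      0.1385  1.4406e-05
  solve Keq expr → x = -0.07535; check Q = 7.8490e-05
Then remove 0.03452 M of J.
Step 2:
                    C           J           D
  I             0.294      0.1039  1.4406e-05
  C       -1.4343e-05  4.7809e-06  4.7809e-06
  E             0.294      0.1039  1.9187e-05
  solve Keq expr → x = 4.7809e-06; check Q = 7.8490e-05

[J]_eq = 0.1039 M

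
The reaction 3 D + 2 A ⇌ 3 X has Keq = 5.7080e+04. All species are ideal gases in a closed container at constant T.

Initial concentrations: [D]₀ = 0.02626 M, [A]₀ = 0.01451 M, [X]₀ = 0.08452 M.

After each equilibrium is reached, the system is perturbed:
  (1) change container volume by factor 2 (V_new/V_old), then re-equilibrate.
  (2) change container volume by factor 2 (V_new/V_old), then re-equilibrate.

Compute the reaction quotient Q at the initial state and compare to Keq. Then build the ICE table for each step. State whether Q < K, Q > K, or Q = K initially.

Q₀ = 1.5837e+05; Q > K (proceeds reverse)

Q₀ = 1.5837e+05 vs Keq = 5.7080e+04 ⇒ Q>K, reverse
Step 1:
                   D          A          X
  Initial    0.02626    0.01451    0.08452
  Change    0.004528   0.003019  -0.004528
  Equil      0.03079    0.01753    0.07999
  solve Keq expr → x = -0.001509; check Q = 5.7080e+04
Then change container volume by factor 2 (V_new/V_old).
Step 2:
                   D          A          X
  Initial    0.01539   0.008764       0.04
  Change    0.003569   0.002379  -0.003569
  Equil      0.01896    0.01114    0.03643
  solve Keq expr → x = -0.00119; check Q = 5.7080e+04
Then change container volume by factor 2 (V_new/V_old).
Step 3:
                   D          A          X
  Initial   0.009482   0.005572    0.01821
  Change    0.002053   0.001369  -0.002053
  Equil      0.01153   0.006941    0.01616
  solve Keq expr → x = -6.8445e-04; check Q = 5.7080e+04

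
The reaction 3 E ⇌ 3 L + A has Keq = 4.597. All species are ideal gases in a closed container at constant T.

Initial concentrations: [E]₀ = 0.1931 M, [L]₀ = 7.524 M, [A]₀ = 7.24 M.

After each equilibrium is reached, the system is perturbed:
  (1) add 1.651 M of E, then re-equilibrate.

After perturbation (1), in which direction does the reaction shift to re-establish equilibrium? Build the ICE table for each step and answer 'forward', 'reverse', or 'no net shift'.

Direction: forward

Q₀ = 4.2829e+05 vs Keq = 4.597 ⇒ Q>K, reverse
Step 1:
                  E         L         A
  init       0.1931     7.524      7.24
  Δ           3.833    -3.833    -1.278
  eq          4.026     3.691     5.962
  solve Keq expr → x = -1.278; check Q = 4.597
Then add 1.651 M of E.
Step 2:
                  E         L         A
  init        5.677     3.691     5.962
  Δ         -0.7574    0.7574    0.2525
  eq          4.919     4.449     6.215
  solve Keq expr → x = 0.2525; check Q = 4.597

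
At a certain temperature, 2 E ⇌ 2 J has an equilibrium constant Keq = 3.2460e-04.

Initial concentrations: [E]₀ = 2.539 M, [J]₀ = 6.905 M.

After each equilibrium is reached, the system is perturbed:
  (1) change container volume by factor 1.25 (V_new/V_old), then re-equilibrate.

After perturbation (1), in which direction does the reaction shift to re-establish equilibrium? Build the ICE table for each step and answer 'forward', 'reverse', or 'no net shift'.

Direction: no net shift

Q₀ = 7.396 vs Keq = 3.2460e-04 ⇒ Q>K, reverse
Step 1:
                    E           J
  Initial       2.539       6.905
  Change        6.738      -6.738
  Equil         9.277      0.1671
  solve Keq expr → x = -3.369; check Q = 3.2460e-04
Then change container volume by factor 1.25 (V_new/V_old).
Step 2:
                    E           J
  Initial       7.421      0.1337
  Change            0           0
  Equil         7.421      0.1337
  solve Keq expr → x = 0; check Q = 3.2460e-04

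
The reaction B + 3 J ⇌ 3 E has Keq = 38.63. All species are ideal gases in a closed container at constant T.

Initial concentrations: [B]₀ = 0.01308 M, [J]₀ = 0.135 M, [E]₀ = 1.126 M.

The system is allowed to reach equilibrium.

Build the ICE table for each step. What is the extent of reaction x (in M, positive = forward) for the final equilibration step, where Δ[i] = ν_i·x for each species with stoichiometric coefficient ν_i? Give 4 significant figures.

x = -0.1114 M

Q₀ = 4.4361e+04 vs Keq = 38.63 ⇒ Q>K, reverse
Step 1:
                   B          J          E
  Initial    0.01308      0.135      1.126
  Change      0.1114     0.3342    -0.3342
  Equil       0.1245     0.4692     0.7918
  solve Keq expr → x = -0.1114; check Q = 38.63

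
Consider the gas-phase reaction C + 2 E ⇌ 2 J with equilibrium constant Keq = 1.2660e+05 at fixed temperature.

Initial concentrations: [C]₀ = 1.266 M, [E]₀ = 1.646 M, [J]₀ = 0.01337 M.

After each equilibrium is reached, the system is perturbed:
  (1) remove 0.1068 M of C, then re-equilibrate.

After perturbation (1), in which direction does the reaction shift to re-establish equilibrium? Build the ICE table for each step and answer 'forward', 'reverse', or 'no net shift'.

Direction: reverse

Q₀ = 5.2116e-05 vs Keq = 1.2660e+05 ⇒ Q<K, forward
Step 1:
                  C         E         J
  I           1.266     1.646   0.01337
  C         -0.8195    -1.639     1.639
  E          0.4465   0.00695     1.652
  solve Keq expr → x = 0.8195; check Q = 1.2660e+05
Then remove 0.1068 M of C.
Step 2:
                  C         E         J
  I          0.3397   0.00695     1.652
  C       5.0367e-04  0.001007 -0.001007
  E          0.3402  0.007958     1.651
  solve Keq expr → x = -5.0367e-04; check Q = 1.2660e+05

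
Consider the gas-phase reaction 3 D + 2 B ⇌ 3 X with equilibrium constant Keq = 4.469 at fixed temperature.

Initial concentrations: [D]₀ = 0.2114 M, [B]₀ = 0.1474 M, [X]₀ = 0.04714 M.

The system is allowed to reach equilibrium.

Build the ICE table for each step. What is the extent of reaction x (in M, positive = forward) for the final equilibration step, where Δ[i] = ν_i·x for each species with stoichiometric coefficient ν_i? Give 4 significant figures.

Q₀ = 0.5103 vs Keq = 4.469 ⇒ Q<K, forward
Step 1:
                    D           B           X
  init         0.2114      0.1474     0.04714
  Δ          -0.02912    -0.01941     0.02912
  eq           0.1823       0.128     0.07626
  solve Keq expr → x = 0.009705; check Q = 4.469

x = 0.009705 M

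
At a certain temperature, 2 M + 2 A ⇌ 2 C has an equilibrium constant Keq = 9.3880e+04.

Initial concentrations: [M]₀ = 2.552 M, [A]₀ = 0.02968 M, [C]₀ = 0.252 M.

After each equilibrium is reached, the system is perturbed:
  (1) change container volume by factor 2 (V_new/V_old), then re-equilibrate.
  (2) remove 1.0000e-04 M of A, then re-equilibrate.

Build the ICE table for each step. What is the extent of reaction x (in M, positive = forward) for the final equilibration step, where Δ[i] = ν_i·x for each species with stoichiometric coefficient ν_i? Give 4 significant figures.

Q₀ = 11.07 vs Keq = 9.3880e+04 ⇒ Q<K, forward
Step 1:
                    M           A           C
  I             2.552     0.02968       0.252
  C          -0.02932    -0.02932     0.02932
  E             2.523  3.6395e-04      0.2813
  solve Keq expr → x = 0.01466; check Q = 9.3880e+04
Then change container volume by factor 2 (V_new/V_old).
Step 2:
                    M           A           C
  I             1.261  1.8198e-04      0.1407
  C        1.8145e-04  1.8145e-04 -1.8145e-04
  E             1.262  3.6343e-04      0.1405
  solve Keq expr → x = -9.0727e-05; check Q = 9.3880e+04
Then remove 1.0000e-04 M of A.
Step 3:
                    M           A           C
  I             1.262  2.6343e-04      0.1405
  C        9.9713e-05  9.9713e-05 -9.9713e-05
  E             1.262  3.6314e-04      0.1404
  solve Keq expr → x = -4.9857e-05; check Q = 9.3880e+04

x = -4.9857e-05 M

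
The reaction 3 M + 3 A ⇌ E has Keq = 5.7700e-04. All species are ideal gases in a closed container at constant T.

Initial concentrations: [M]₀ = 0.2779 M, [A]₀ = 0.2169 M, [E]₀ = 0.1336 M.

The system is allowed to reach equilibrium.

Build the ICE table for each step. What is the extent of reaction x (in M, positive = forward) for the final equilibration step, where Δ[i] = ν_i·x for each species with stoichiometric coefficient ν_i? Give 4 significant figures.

x = -0.1336 M

Q₀ = 610 vs Keq = 5.7700e-04 ⇒ Q>K, reverse
Step 1:
                  M         A         E
  init       0.2779    0.2169    0.1336
  Δ          0.4007    0.4007   -0.1336
  eq         0.6786    0.6176 4.2465e-05
  solve Keq expr → x = -0.1336; check Q = 5.7700e-04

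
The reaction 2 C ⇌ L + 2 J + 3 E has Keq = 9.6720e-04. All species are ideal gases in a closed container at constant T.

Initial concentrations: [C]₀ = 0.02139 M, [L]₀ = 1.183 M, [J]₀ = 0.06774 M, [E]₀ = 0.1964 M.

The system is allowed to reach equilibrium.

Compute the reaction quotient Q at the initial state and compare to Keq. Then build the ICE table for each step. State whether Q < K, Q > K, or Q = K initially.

Q₀ = 0.08988; Q > K (proceeds reverse)

Q₀ = 0.08988 vs Keq = 9.6720e-04 ⇒ Q>K, reverse
Step 1:
                    C           L           J           E
  init        0.02139       1.183     0.06774      0.1964
  Δ           0.03648    -0.01824    -0.03648    -0.05471
  eq          0.05787       1.165     0.03126      0.1417
  solve Keq expr → x = -0.01824; check Q = 9.6720e-04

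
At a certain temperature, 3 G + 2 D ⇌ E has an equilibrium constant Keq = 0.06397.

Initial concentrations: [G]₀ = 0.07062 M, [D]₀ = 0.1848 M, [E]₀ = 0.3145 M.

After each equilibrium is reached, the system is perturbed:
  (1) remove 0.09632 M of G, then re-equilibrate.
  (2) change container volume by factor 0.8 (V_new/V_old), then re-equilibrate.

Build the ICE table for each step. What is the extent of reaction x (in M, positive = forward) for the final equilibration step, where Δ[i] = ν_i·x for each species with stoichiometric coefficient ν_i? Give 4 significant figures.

x = 0.02317 M

Q₀ = 2.6148e+04 vs Keq = 0.06397 ⇒ Q>K, reverse
Step 1:
                  G         D         E
  I         0.07062    0.1848    0.3145
  C          0.8562    0.5708   -0.2854
  E          0.9269    0.7556   0.02908
  solve Keq expr → x = -0.2854; check Q = 0.06397
Then remove 0.09632 M of G.
Step 2:
                  G         D         E
  I          0.8305    0.7556   0.02908
  C         0.01812   0.01208 -0.006039
  E          0.8487    0.7677   0.02305
  solve Keq expr → x = -0.006039; check Q = 0.06397
Then change container volume by factor 0.8 (V_new/V_old).
Step 3:
                  G         D         E
  I           1.061    0.9596   0.02881
  C        -0.06952  -0.04635   0.02317
  E          0.9913    0.9133   0.05198
  solve Keq expr → x = 0.02317; check Q = 0.06397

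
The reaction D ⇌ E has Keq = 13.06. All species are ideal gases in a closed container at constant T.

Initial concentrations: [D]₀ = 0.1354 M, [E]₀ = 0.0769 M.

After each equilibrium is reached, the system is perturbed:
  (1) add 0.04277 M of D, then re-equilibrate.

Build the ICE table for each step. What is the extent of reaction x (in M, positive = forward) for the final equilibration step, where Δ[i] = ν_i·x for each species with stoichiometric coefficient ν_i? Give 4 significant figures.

x = 0.03973 M

Q₀ = 0.5679 vs Keq = 13.06 ⇒ Q<K, forward
Step 1:
                  D         E
  I          0.1354    0.0769
  C         -0.1203    0.1203
  E          0.0151    0.1972
  solve Keq expr → x = 0.1203; check Q = 13.06
Then add 0.04277 M of D.
Step 2:
                  D         E
  I         0.05787    0.1972
  C        -0.03973   0.03973
  E         0.01814    0.2369
  solve Keq expr → x = 0.03973; check Q = 13.06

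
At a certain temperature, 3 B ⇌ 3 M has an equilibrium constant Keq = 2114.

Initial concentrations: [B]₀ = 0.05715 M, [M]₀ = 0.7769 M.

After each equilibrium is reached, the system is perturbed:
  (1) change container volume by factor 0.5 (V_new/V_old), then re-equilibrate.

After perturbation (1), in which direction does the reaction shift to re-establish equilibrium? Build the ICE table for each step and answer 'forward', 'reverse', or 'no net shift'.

Q₀ = 2512 vs Keq = 2114 ⇒ Q>K, reverse
Step 1:
                  B         M
  init      0.05715    0.7769
  Δ        0.003139 -0.003139
  eq        0.06029    0.7738
  solve Keq expr → x = -0.001046; check Q = 2114
Then change container volume by factor 0.5 (V_new/V_old).
Step 2:
                  B         M
  init       0.1206     1.548
  Δ               0         0
  eq         0.1206     1.548
  solve Keq expr → x = 0; check Q = 2114

Direction: no net shift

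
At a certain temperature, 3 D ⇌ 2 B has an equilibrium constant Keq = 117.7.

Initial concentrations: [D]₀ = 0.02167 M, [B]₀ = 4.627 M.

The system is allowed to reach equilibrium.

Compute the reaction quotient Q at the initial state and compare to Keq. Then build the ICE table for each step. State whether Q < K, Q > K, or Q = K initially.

Q₀ = 2.1039e+06 vs Keq = 117.7 ⇒ Q>K, reverse
Step 1:
                    D           B
  Initial     0.02167       4.627
  Change       0.5165     -0.3443
  Equil        0.5381       4.283
  solve Keq expr → x = -0.1722; check Q = 117.7

Q₀ = 2.1039e+06; Q > K (proceeds reverse)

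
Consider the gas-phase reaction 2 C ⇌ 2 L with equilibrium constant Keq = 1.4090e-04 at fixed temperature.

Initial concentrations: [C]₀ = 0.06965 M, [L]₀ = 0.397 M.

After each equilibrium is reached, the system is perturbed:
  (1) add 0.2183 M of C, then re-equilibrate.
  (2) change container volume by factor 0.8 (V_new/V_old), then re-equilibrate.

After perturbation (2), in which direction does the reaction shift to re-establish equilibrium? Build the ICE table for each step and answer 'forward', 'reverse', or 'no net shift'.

Q₀ = 32.49 vs Keq = 1.4090e-04 ⇒ Q>K, reverse
Step 1:
                  C         L
  init      0.06965     0.397
  Δ          0.3915   -0.3915
  eq         0.4612  0.005474
  solve Keq expr → x = -0.1958; check Q = 1.4090e-04
Then add 0.2183 M of C.
Step 2:
                  C         L
  init       0.6795  0.005474
  Δ       -0.002561  0.002561
  eq         0.6769  0.008035
  solve Keq expr → x = 0.00128; check Q = 1.4090e-04
Then change container volume by factor 0.8 (V_new/V_old).
Step 3:
                  C         L
  init       0.8461   0.01004
  Δ               0         0
  eq         0.8461   0.01004
  solve Keq expr → x = 0; check Q = 1.4090e-04

Direction: no net shift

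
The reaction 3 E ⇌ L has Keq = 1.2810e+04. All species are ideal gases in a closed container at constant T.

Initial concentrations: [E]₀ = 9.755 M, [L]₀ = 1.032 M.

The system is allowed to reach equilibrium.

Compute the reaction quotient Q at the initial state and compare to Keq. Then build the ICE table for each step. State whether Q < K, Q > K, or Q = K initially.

Q₀ = 0.001112; Q < K (proceeds forward)

Q₀ = 0.001112 vs Keq = 1.2810e+04 ⇒ Q<K, forward
Step 1:
                   E          L
  init         9.755      1.032
  Δ           -9.686      3.229
  eq         0.06929      4.261
  solve Keq expr → x = 3.229; check Q = 1.2810e+04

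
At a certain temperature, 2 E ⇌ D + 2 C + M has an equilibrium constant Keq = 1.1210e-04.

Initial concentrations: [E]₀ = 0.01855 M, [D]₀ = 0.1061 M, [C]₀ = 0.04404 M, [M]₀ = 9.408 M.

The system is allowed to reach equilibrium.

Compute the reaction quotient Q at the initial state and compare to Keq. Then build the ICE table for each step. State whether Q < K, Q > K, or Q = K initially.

Q₀ = 5.626; Q > K (proceeds reverse)

Q₀ = 5.626 vs Keq = 1.1210e-04 ⇒ Q>K, reverse
Step 1:
                    E           D           C           M
  init        0.01855      0.1061     0.04404       9.408
  Δ            0.0433    -0.02165     -0.0433    -0.02165
  eq          0.06185     0.08445  7.3558e-04       9.386
  solve Keq expr → x = -0.02165; check Q = 1.1210e-04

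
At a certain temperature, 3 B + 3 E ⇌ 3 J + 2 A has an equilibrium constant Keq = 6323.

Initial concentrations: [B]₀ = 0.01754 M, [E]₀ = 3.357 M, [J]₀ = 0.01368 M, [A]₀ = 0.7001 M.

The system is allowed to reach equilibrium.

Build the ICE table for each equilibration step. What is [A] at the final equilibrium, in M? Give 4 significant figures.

[A]_eq = 0.7115 M

Q₀ = 0.006147 vs Keq = 6323 ⇒ Q<K, forward
Step 1:
                   B          E          J          A
  I          0.01754      3.357    0.01368     0.7001
  C         -0.01714   -0.01714    0.01714    0.01143
  E       3.9776e-04       3.34    0.03082     0.7115
  solve Keq expr → x = 0.005714; check Q = 6323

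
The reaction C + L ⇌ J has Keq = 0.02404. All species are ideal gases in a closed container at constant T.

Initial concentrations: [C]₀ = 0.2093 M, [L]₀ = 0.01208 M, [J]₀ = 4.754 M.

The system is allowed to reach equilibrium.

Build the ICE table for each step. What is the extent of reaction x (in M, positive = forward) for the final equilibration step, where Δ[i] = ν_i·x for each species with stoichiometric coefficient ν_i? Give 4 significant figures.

x = -4.289 M

Q₀ = 1880 vs Keq = 0.02404 ⇒ Q>K, reverse
Step 1:
                    C           L           J
  init         0.2093     0.01208       4.754
  Δ             4.289       4.289      -4.289
  eq            4.498       4.301      0.4651
  solve Keq expr → x = -4.289; check Q = 0.02404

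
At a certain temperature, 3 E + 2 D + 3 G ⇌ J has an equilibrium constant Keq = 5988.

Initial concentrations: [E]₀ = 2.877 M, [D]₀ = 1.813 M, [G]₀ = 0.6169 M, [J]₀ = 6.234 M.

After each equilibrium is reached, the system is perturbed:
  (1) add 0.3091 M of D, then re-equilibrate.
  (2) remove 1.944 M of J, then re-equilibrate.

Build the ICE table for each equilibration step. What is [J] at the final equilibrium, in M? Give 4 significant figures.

[J]_eq = 4.486 M

Q₀ = 0.3392 vs Keq = 5988 ⇒ Q<K, forward
Step 1:
                   E          D          G          J
  init         2.877      1.813     0.6169      6.234
  Δ          -0.5817    -0.3878    -0.5817     0.1939
  eq           2.295      1.425    0.03522      6.428
  solve Keq expr → x = 0.1939; check Q = 5988
Then add 0.3091 M of D.
Step 2:
                   E          D          G          J
  init         2.295      1.734    0.03522      6.428
  Δ        -0.004228  -0.002818  -0.004228   0.001409
  eq           2.291      1.731      0.031      6.429
  solve Keq expr → x = 0.001409; check Q = 5988
Then remove 1.944 M of J.
Step 3:
                   E          D          G          J
  init         2.291      1.731      0.031      4.485
  Δ        -0.003438  -0.002292  -0.003438   0.001146
  eq           2.288      1.729    0.02756      4.486
  solve Keq expr → x = 0.001146; check Q = 5988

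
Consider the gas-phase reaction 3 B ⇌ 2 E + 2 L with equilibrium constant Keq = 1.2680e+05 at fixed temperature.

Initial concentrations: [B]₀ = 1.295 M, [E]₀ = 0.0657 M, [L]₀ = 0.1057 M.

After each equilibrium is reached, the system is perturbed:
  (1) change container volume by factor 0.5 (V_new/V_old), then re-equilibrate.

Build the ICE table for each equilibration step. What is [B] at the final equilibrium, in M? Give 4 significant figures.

Q₀ = 2.2206e-05 vs Keq = 1.2680e+05 ⇒ Q<K, forward
Step 1:
                    B           E           L
  init          1.295      0.0657      0.1057
  Δ            -1.277      0.8512      0.8512
  eq          0.01824      0.9169      0.9569
  solve Keq expr → x = 0.4256; check Q = 1.2680e+05
Then change container volume by factor 0.5 (V_new/V_old).
Step 2:
                    B           E           L
  init        0.03648       1.834       1.914
  Δ          0.009281   -0.006187   -0.006187
  eq          0.04576       1.828       1.908
  solve Keq expr → x = -0.003094; check Q = 1.2680e+05

[B]_eq = 0.04576 M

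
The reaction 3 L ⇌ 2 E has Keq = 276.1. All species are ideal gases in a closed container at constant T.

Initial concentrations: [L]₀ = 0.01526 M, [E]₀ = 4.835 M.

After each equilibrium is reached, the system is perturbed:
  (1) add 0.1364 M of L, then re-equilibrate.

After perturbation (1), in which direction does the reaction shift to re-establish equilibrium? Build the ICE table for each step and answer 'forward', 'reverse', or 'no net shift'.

Direction: forward

Q₀ = 6.5785e+06 vs Keq = 276.1 ⇒ Q>K, reverse
Step 1:
                    L           E
  Initial     0.01526       4.835
  Change       0.4073     -0.2715
  Equil        0.4225       4.563
  solve Keq expr → x = -0.1358; check Q = 276.1
Then add 0.1364 M of L.
Step 2:
                    L           E
  Initial      0.5589       4.563
  Change       -0.131     0.08735
  Equil        0.4279       4.651
  solve Keq expr → x = 0.04368; check Q = 276.1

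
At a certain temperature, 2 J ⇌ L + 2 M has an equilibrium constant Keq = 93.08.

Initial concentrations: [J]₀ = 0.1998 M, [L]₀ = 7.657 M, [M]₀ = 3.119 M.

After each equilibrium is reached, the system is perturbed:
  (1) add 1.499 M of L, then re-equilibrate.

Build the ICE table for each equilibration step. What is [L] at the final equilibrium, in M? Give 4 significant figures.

[L]_eq = 8.865 M

Q₀ = 1866 vs Keq = 93.08 ⇒ Q>K, reverse
Step 1:
                    J           L           M
  Initial      0.1998       7.657       3.119
  Change       0.5298     -0.2649     -0.5298
  Equil        0.7296       7.392       2.589
  solve Keq expr → x = -0.2649; check Q = 93.08
Then add 1.499 M of L.
Step 2:
                    J           L           M
  Initial      0.7296       8.891       2.589
  Change      0.05301    -0.02651    -0.05301
  Equil        0.7827       8.865       2.536
  solve Keq expr → x = -0.02651; check Q = 93.08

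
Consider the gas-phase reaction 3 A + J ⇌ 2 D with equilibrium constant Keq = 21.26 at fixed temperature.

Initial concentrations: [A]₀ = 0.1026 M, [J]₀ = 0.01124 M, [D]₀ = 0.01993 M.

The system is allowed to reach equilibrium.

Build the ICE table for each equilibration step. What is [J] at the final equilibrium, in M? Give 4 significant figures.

[J]_eq = 0.01236 M

Q₀ = 32.72 vs Keq = 21.26 ⇒ Q>K, reverse
Step 1:
                    A           J           D
  Initial      0.1026     0.01124     0.01993
  Change     0.003368    0.001123   -0.002245
  Equil         0.106     0.01236     0.01768
  solve Keq expr → x = -0.001123; check Q = 21.26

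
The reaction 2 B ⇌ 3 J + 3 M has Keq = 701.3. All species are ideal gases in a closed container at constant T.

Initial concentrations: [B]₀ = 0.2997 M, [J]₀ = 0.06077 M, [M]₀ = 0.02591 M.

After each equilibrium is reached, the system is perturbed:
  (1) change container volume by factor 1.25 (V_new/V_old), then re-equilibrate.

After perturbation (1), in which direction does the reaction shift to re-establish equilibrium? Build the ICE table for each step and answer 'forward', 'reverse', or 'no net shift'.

Direction: forward

Q₀ = 4.3461e-08 vs Keq = 701.3 ⇒ Q<K, forward
Step 1:
                    B           J           M
  I            0.2997     0.06077     0.02591
  C           -0.2954       0.443       0.443
  E          0.004337      0.5038       0.469
  solve Keq expr → x = 0.1477; check Q = 701.3
Then change container volume by factor 1.25 (V_new/V_old).
Step 2:
                    B           J           M
  I          0.003469      0.4031      0.3752
  C         -0.001217    0.001826    0.001826
  E          0.002252      0.4049       0.377
  solve Keq expr → x = 6.0875e-04; check Q = 701.3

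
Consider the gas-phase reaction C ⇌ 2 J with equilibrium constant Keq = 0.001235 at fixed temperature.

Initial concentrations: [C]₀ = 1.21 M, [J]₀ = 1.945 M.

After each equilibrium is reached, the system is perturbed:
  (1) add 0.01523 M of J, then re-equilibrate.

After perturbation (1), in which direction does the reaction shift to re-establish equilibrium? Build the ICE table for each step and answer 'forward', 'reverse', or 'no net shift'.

Direction: reverse

Q₀ = 3.126 vs Keq = 0.001235 ⇒ Q>K, reverse
Step 1:
                  C         J
  init         1.21     1.945
  Δ          0.9467    -1.893
  eq          2.157   0.05161
  solve Keq expr → x = -0.9467; check Q = 0.001235
Then add 0.01523 M of J.
Step 2:
                  C         J
  init        2.157   0.06684
  Δ         0.00757  -0.01514
  eq          2.164    0.0517
  solve Keq expr → x = -0.00757; check Q = 0.001235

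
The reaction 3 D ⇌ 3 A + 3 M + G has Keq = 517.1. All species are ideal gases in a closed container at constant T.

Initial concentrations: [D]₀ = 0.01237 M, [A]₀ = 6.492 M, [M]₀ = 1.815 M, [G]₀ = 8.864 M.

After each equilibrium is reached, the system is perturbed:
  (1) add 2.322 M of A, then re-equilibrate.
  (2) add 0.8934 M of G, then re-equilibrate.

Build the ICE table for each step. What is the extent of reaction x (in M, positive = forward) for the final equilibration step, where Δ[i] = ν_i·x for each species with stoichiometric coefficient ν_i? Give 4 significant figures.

x = -0.0043 M

Q₀ = 7.6610e+09 vs Keq = 517.1 ⇒ Q>K, reverse
Step 1:
                    D           A           M           G
  Initial     0.01237       6.492       1.815       8.864
  Change        1.049      -1.049      -1.049     -0.3496
  Equil         1.061       5.443      0.7663       8.514
  solve Keq expr → x = -0.3496; check Q = 517.1
Then add 2.322 M of A.
Step 2:
                    D           A           M           G
  Initial       1.061       7.765      0.7663       8.514
  Change       0.1437     -0.1437     -0.1437     -0.0479
  Equil         1.205       7.622      0.6225       8.467
  solve Keq expr → x = -0.0479; check Q = 517.1
Then add 0.8934 M of G.
Step 3:
                    D           A           M           G
  Initial       1.205       7.622      0.6225        9.36
  Change       0.0129     -0.0129     -0.0129     -0.0043
  Equil         1.218       7.609      0.6096       9.356
  solve Keq expr → x = -0.0043; check Q = 517.1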